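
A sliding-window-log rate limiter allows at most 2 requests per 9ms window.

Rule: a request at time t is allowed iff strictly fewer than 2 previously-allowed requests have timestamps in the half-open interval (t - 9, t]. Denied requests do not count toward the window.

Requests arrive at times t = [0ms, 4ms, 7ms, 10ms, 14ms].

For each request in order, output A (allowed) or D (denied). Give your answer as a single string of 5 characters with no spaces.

Answer: AADAA

Derivation:
Tracking allowed requests in the window:
  req#1 t=0ms: ALLOW
  req#2 t=4ms: ALLOW
  req#3 t=7ms: DENY
  req#4 t=10ms: ALLOW
  req#5 t=14ms: ALLOW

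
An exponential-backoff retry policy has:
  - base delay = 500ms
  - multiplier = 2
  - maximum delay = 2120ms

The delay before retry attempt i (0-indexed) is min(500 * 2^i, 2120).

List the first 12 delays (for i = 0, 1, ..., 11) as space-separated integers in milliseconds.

Computing each delay:
  i=0: min(500*2^0, 2120) = 500
  i=1: min(500*2^1, 2120) = 1000
  i=2: min(500*2^2, 2120) = 2000
  i=3: min(500*2^3, 2120) = 2120
  i=4: min(500*2^4, 2120) = 2120
  i=5: min(500*2^5, 2120) = 2120
  i=6: min(500*2^6, 2120) = 2120
  i=7: min(500*2^7, 2120) = 2120
  i=8: min(500*2^8, 2120) = 2120
  i=9: min(500*2^9, 2120) = 2120
  i=10: min(500*2^10, 2120) = 2120
  i=11: min(500*2^11, 2120) = 2120

Answer: 500 1000 2000 2120 2120 2120 2120 2120 2120 2120 2120 2120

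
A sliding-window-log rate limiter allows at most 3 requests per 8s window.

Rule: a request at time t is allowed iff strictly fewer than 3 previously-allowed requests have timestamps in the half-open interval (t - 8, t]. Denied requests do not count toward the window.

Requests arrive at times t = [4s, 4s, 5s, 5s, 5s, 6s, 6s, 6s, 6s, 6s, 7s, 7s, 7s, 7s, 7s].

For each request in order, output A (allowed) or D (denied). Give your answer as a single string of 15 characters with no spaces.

Tracking allowed requests in the window:
  req#1 t=4s: ALLOW
  req#2 t=4s: ALLOW
  req#3 t=5s: ALLOW
  req#4 t=5s: DENY
  req#5 t=5s: DENY
  req#6 t=6s: DENY
  req#7 t=6s: DENY
  req#8 t=6s: DENY
  req#9 t=6s: DENY
  req#10 t=6s: DENY
  req#11 t=7s: DENY
  req#12 t=7s: DENY
  req#13 t=7s: DENY
  req#14 t=7s: DENY
  req#15 t=7s: DENY

Answer: AAADDDDDDDDDDDD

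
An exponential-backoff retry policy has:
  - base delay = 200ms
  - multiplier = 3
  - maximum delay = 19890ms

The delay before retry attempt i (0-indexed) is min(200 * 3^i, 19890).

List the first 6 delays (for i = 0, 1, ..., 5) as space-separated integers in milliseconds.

Answer: 200 600 1800 5400 16200 19890

Derivation:
Computing each delay:
  i=0: min(200*3^0, 19890) = 200
  i=1: min(200*3^1, 19890) = 600
  i=2: min(200*3^2, 19890) = 1800
  i=3: min(200*3^3, 19890) = 5400
  i=4: min(200*3^4, 19890) = 16200
  i=5: min(200*3^5, 19890) = 19890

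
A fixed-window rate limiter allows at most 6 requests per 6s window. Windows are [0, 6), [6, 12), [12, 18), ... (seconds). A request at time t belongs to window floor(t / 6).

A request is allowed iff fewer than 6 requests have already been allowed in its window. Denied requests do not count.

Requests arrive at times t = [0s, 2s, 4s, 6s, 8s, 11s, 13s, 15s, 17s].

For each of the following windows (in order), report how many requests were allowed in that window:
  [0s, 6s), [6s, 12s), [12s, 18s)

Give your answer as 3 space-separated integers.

Answer: 3 3 3

Derivation:
Processing requests:
  req#1 t=0s (window 0): ALLOW
  req#2 t=2s (window 0): ALLOW
  req#3 t=4s (window 0): ALLOW
  req#4 t=6s (window 1): ALLOW
  req#5 t=8s (window 1): ALLOW
  req#6 t=11s (window 1): ALLOW
  req#7 t=13s (window 2): ALLOW
  req#8 t=15s (window 2): ALLOW
  req#9 t=17s (window 2): ALLOW

Allowed counts by window: 3 3 3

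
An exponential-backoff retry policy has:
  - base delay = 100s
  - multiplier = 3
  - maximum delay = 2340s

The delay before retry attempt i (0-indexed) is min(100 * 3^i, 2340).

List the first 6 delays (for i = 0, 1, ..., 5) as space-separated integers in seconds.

Answer: 100 300 900 2340 2340 2340

Derivation:
Computing each delay:
  i=0: min(100*3^0, 2340) = 100
  i=1: min(100*3^1, 2340) = 300
  i=2: min(100*3^2, 2340) = 900
  i=3: min(100*3^3, 2340) = 2340
  i=4: min(100*3^4, 2340) = 2340
  i=5: min(100*3^5, 2340) = 2340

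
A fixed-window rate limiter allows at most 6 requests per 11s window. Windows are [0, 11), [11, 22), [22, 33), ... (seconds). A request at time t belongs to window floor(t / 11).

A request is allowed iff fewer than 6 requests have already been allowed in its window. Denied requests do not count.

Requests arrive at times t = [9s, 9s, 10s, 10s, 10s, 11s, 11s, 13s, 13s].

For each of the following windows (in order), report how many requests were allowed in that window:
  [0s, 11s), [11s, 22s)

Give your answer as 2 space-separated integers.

Processing requests:
  req#1 t=9s (window 0): ALLOW
  req#2 t=9s (window 0): ALLOW
  req#3 t=10s (window 0): ALLOW
  req#4 t=10s (window 0): ALLOW
  req#5 t=10s (window 0): ALLOW
  req#6 t=11s (window 1): ALLOW
  req#7 t=11s (window 1): ALLOW
  req#8 t=13s (window 1): ALLOW
  req#9 t=13s (window 1): ALLOW

Allowed counts by window: 5 4

Answer: 5 4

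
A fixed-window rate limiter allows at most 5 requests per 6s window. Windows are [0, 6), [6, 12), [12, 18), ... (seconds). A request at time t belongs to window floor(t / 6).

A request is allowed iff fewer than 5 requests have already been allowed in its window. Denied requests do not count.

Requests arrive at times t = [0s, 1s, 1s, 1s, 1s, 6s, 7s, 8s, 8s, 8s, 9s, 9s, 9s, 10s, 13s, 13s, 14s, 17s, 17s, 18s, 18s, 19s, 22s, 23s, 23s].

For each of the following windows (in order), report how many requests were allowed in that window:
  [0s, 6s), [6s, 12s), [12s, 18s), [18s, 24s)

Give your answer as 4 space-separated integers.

Answer: 5 5 5 5

Derivation:
Processing requests:
  req#1 t=0s (window 0): ALLOW
  req#2 t=1s (window 0): ALLOW
  req#3 t=1s (window 0): ALLOW
  req#4 t=1s (window 0): ALLOW
  req#5 t=1s (window 0): ALLOW
  req#6 t=6s (window 1): ALLOW
  req#7 t=7s (window 1): ALLOW
  req#8 t=8s (window 1): ALLOW
  req#9 t=8s (window 1): ALLOW
  req#10 t=8s (window 1): ALLOW
  req#11 t=9s (window 1): DENY
  req#12 t=9s (window 1): DENY
  req#13 t=9s (window 1): DENY
  req#14 t=10s (window 1): DENY
  req#15 t=13s (window 2): ALLOW
  req#16 t=13s (window 2): ALLOW
  req#17 t=14s (window 2): ALLOW
  req#18 t=17s (window 2): ALLOW
  req#19 t=17s (window 2): ALLOW
  req#20 t=18s (window 3): ALLOW
  req#21 t=18s (window 3): ALLOW
  req#22 t=19s (window 3): ALLOW
  req#23 t=22s (window 3): ALLOW
  req#24 t=23s (window 3): ALLOW
  req#25 t=23s (window 3): DENY

Allowed counts by window: 5 5 5 5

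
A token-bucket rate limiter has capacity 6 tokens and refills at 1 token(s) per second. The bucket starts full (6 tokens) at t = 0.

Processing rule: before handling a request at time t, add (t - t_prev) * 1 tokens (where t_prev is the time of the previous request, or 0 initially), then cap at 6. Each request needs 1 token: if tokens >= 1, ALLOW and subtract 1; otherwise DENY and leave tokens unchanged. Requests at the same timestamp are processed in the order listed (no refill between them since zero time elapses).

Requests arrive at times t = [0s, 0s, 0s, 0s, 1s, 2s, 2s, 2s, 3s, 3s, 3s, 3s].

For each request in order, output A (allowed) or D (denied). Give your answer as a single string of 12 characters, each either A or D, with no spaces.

Answer: AAAAAAAAADDD

Derivation:
Simulating step by step:
  req#1 t=0s: ALLOW
  req#2 t=0s: ALLOW
  req#3 t=0s: ALLOW
  req#4 t=0s: ALLOW
  req#5 t=1s: ALLOW
  req#6 t=2s: ALLOW
  req#7 t=2s: ALLOW
  req#8 t=2s: ALLOW
  req#9 t=3s: ALLOW
  req#10 t=3s: DENY
  req#11 t=3s: DENY
  req#12 t=3s: DENY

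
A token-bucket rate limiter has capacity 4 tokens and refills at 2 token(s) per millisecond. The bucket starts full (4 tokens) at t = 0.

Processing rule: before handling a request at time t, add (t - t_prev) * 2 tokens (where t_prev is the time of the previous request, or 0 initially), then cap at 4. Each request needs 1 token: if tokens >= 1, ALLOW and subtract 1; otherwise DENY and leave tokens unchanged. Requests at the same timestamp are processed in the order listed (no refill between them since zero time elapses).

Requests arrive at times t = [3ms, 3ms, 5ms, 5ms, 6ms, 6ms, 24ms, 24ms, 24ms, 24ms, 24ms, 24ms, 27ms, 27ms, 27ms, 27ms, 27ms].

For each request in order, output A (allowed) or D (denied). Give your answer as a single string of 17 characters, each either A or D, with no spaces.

Answer: AAAAAAAAAADDAAAAD

Derivation:
Simulating step by step:
  req#1 t=3ms: ALLOW
  req#2 t=3ms: ALLOW
  req#3 t=5ms: ALLOW
  req#4 t=5ms: ALLOW
  req#5 t=6ms: ALLOW
  req#6 t=6ms: ALLOW
  req#7 t=24ms: ALLOW
  req#8 t=24ms: ALLOW
  req#9 t=24ms: ALLOW
  req#10 t=24ms: ALLOW
  req#11 t=24ms: DENY
  req#12 t=24ms: DENY
  req#13 t=27ms: ALLOW
  req#14 t=27ms: ALLOW
  req#15 t=27ms: ALLOW
  req#16 t=27ms: ALLOW
  req#17 t=27ms: DENY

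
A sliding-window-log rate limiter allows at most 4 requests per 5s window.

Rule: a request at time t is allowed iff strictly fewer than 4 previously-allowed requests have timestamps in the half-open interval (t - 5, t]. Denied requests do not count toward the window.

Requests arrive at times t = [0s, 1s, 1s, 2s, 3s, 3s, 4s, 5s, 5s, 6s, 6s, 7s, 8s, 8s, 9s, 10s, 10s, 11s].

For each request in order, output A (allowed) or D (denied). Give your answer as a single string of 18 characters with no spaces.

Tracking allowed requests in the window:
  req#1 t=0s: ALLOW
  req#2 t=1s: ALLOW
  req#3 t=1s: ALLOW
  req#4 t=2s: ALLOW
  req#5 t=3s: DENY
  req#6 t=3s: DENY
  req#7 t=4s: DENY
  req#8 t=5s: ALLOW
  req#9 t=5s: DENY
  req#10 t=6s: ALLOW
  req#11 t=6s: ALLOW
  req#12 t=7s: ALLOW
  req#13 t=8s: DENY
  req#14 t=8s: DENY
  req#15 t=9s: DENY
  req#16 t=10s: ALLOW
  req#17 t=10s: DENY
  req#18 t=11s: ALLOW

Answer: AAAADDDADAAADDDADA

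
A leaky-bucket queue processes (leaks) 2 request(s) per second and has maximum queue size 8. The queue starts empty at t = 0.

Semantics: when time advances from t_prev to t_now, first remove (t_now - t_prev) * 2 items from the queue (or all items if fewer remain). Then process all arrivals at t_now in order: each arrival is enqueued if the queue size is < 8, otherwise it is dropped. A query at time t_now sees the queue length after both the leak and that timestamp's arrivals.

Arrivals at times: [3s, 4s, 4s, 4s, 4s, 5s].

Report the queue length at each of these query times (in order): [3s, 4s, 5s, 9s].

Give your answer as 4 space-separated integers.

Queue lengths at query times:
  query t=3s: backlog = 1
  query t=4s: backlog = 4
  query t=5s: backlog = 3
  query t=9s: backlog = 0

Answer: 1 4 3 0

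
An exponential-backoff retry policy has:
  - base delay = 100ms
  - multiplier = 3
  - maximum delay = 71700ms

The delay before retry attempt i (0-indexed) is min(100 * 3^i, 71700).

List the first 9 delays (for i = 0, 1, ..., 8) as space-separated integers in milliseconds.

Answer: 100 300 900 2700 8100 24300 71700 71700 71700

Derivation:
Computing each delay:
  i=0: min(100*3^0, 71700) = 100
  i=1: min(100*3^1, 71700) = 300
  i=2: min(100*3^2, 71700) = 900
  i=3: min(100*3^3, 71700) = 2700
  i=4: min(100*3^4, 71700) = 8100
  i=5: min(100*3^5, 71700) = 24300
  i=6: min(100*3^6, 71700) = 71700
  i=7: min(100*3^7, 71700) = 71700
  i=8: min(100*3^8, 71700) = 71700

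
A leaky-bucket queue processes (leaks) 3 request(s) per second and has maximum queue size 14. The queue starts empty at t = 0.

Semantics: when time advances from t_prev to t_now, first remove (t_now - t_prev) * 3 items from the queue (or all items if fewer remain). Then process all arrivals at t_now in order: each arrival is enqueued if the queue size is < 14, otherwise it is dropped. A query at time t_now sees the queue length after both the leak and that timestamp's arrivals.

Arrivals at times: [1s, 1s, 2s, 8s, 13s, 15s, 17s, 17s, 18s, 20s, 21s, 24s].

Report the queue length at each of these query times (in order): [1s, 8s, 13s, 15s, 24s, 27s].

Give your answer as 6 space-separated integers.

Queue lengths at query times:
  query t=1s: backlog = 2
  query t=8s: backlog = 1
  query t=13s: backlog = 1
  query t=15s: backlog = 1
  query t=24s: backlog = 1
  query t=27s: backlog = 0

Answer: 2 1 1 1 1 0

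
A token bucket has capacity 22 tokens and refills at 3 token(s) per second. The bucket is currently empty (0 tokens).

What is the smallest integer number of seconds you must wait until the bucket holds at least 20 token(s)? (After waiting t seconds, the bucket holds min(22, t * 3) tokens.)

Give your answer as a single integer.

Answer: 7

Derivation:
Need t * 3 >= 20, so t >= 20/3.
Smallest integer t = ceil(20/3) = 7.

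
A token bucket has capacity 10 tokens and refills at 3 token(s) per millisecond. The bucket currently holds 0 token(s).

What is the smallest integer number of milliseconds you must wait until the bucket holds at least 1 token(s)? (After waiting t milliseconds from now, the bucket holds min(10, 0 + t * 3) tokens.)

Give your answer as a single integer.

Answer: 1

Derivation:
Need 0 + t * 3 >= 1, so t >= 1/3.
Smallest integer t = ceil(1/3) = 1.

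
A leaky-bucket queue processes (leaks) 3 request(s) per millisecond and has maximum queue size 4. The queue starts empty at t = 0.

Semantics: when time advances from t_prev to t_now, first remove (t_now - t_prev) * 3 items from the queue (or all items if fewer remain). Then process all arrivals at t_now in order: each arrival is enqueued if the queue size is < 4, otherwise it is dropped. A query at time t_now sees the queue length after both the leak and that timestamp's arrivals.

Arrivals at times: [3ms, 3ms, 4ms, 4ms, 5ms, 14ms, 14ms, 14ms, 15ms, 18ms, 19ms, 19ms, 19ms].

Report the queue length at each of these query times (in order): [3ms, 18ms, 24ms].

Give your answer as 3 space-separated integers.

Queue lengths at query times:
  query t=3ms: backlog = 2
  query t=18ms: backlog = 1
  query t=24ms: backlog = 0

Answer: 2 1 0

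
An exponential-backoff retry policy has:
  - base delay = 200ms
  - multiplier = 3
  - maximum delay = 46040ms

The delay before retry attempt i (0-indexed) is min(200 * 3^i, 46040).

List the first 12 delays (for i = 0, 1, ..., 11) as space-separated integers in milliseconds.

Computing each delay:
  i=0: min(200*3^0, 46040) = 200
  i=1: min(200*3^1, 46040) = 600
  i=2: min(200*3^2, 46040) = 1800
  i=3: min(200*3^3, 46040) = 5400
  i=4: min(200*3^4, 46040) = 16200
  i=5: min(200*3^5, 46040) = 46040
  i=6: min(200*3^6, 46040) = 46040
  i=7: min(200*3^7, 46040) = 46040
  i=8: min(200*3^8, 46040) = 46040
  i=9: min(200*3^9, 46040) = 46040
  i=10: min(200*3^10, 46040) = 46040
  i=11: min(200*3^11, 46040) = 46040

Answer: 200 600 1800 5400 16200 46040 46040 46040 46040 46040 46040 46040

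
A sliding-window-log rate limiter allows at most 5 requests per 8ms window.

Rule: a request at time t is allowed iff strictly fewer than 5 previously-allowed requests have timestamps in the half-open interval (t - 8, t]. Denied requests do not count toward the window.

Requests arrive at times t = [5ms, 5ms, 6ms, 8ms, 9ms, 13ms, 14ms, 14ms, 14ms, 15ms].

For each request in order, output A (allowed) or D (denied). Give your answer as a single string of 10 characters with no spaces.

Tracking allowed requests in the window:
  req#1 t=5ms: ALLOW
  req#2 t=5ms: ALLOW
  req#3 t=6ms: ALLOW
  req#4 t=8ms: ALLOW
  req#5 t=9ms: ALLOW
  req#6 t=13ms: ALLOW
  req#7 t=14ms: ALLOW
  req#8 t=14ms: ALLOW
  req#9 t=14ms: DENY
  req#10 t=15ms: DENY

Answer: AAAAAAAADD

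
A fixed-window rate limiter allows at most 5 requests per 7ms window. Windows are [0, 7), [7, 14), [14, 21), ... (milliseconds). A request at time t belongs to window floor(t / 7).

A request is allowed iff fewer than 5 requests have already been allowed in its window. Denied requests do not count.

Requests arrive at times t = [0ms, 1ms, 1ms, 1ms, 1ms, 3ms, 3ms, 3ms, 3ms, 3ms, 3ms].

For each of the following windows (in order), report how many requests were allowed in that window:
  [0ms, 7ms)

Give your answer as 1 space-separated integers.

Answer: 5

Derivation:
Processing requests:
  req#1 t=0ms (window 0): ALLOW
  req#2 t=1ms (window 0): ALLOW
  req#3 t=1ms (window 0): ALLOW
  req#4 t=1ms (window 0): ALLOW
  req#5 t=1ms (window 0): ALLOW
  req#6 t=3ms (window 0): DENY
  req#7 t=3ms (window 0): DENY
  req#8 t=3ms (window 0): DENY
  req#9 t=3ms (window 0): DENY
  req#10 t=3ms (window 0): DENY
  req#11 t=3ms (window 0): DENY

Allowed counts by window: 5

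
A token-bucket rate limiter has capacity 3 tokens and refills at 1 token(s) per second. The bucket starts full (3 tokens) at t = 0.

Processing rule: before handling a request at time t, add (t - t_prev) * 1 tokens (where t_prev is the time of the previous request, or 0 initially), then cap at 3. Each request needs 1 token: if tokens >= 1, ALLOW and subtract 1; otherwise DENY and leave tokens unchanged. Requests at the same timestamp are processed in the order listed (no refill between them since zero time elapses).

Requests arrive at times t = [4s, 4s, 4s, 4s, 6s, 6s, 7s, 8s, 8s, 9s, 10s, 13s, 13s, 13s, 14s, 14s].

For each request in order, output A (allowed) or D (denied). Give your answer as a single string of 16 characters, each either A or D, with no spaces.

Simulating step by step:
  req#1 t=4s: ALLOW
  req#2 t=4s: ALLOW
  req#3 t=4s: ALLOW
  req#4 t=4s: DENY
  req#5 t=6s: ALLOW
  req#6 t=6s: ALLOW
  req#7 t=7s: ALLOW
  req#8 t=8s: ALLOW
  req#9 t=8s: DENY
  req#10 t=9s: ALLOW
  req#11 t=10s: ALLOW
  req#12 t=13s: ALLOW
  req#13 t=13s: ALLOW
  req#14 t=13s: ALLOW
  req#15 t=14s: ALLOW
  req#16 t=14s: DENY

Answer: AAADAAAADAAAAAAD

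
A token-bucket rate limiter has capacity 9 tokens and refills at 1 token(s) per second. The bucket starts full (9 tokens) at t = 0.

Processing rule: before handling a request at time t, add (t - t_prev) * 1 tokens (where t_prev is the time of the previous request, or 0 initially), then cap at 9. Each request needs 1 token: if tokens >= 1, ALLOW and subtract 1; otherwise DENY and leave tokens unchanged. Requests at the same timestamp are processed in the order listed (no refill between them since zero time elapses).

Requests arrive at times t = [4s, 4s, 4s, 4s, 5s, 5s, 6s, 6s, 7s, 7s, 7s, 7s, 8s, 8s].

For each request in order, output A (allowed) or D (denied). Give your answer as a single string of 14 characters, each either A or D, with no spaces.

Simulating step by step:
  req#1 t=4s: ALLOW
  req#2 t=4s: ALLOW
  req#3 t=4s: ALLOW
  req#4 t=4s: ALLOW
  req#5 t=5s: ALLOW
  req#6 t=5s: ALLOW
  req#7 t=6s: ALLOW
  req#8 t=6s: ALLOW
  req#9 t=7s: ALLOW
  req#10 t=7s: ALLOW
  req#11 t=7s: ALLOW
  req#12 t=7s: ALLOW
  req#13 t=8s: ALLOW
  req#14 t=8s: DENY

Answer: AAAAAAAAAAAAAD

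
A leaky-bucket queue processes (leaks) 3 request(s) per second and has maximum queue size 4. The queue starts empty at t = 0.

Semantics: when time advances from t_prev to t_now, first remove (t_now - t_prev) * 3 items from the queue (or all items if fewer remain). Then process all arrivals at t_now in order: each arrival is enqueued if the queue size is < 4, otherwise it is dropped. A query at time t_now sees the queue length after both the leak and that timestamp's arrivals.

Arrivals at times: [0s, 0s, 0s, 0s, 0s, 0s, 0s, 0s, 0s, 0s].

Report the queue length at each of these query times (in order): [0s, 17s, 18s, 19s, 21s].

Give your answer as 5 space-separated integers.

Queue lengths at query times:
  query t=0s: backlog = 4
  query t=17s: backlog = 0
  query t=18s: backlog = 0
  query t=19s: backlog = 0
  query t=21s: backlog = 0

Answer: 4 0 0 0 0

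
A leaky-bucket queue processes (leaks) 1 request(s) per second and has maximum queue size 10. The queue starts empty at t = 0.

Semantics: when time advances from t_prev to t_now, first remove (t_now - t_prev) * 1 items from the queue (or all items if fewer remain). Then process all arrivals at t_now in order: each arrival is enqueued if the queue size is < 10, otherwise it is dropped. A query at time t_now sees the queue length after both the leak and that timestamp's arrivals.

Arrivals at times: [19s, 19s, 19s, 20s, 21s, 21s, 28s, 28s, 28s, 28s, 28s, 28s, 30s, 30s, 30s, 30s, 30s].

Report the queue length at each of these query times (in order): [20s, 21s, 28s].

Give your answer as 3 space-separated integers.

Queue lengths at query times:
  query t=20s: backlog = 3
  query t=21s: backlog = 4
  query t=28s: backlog = 6

Answer: 3 4 6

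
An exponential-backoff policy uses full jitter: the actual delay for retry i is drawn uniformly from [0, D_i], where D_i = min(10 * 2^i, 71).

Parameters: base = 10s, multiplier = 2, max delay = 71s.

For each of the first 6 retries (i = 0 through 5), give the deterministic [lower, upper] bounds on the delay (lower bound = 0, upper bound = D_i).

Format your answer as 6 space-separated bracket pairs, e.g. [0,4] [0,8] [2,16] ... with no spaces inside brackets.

Answer: [0,10] [0,20] [0,40] [0,71] [0,71] [0,71]

Derivation:
Computing bounds per retry:
  i=0: D_i=min(10*2^0,71)=10, bounds=[0,10]
  i=1: D_i=min(10*2^1,71)=20, bounds=[0,20]
  i=2: D_i=min(10*2^2,71)=40, bounds=[0,40]
  i=3: D_i=min(10*2^3,71)=71, bounds=[0,71]
  i=4: D_i=min(10*2^4,71)=71, bounds=[0,71]
  i=5: D_i=min(10*2^5,71)=71, bounds=[0,71]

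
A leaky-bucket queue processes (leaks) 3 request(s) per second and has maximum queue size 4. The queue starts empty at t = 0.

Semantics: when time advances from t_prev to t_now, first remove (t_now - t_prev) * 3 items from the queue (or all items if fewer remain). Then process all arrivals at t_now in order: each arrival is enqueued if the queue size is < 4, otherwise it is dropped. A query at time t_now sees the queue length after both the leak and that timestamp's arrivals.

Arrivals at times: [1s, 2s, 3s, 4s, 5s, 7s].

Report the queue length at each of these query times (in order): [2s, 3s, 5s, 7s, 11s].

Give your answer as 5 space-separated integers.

Answer: 1 1 1 1 0

Derivation:
Queue lengths at query times:
  query t=2s: backlog = 1
  query t=3s: backlog = 1
  query t=5s: backlog = 1
  query t=7s: backlog = 1
  query t=11s: backlog = 0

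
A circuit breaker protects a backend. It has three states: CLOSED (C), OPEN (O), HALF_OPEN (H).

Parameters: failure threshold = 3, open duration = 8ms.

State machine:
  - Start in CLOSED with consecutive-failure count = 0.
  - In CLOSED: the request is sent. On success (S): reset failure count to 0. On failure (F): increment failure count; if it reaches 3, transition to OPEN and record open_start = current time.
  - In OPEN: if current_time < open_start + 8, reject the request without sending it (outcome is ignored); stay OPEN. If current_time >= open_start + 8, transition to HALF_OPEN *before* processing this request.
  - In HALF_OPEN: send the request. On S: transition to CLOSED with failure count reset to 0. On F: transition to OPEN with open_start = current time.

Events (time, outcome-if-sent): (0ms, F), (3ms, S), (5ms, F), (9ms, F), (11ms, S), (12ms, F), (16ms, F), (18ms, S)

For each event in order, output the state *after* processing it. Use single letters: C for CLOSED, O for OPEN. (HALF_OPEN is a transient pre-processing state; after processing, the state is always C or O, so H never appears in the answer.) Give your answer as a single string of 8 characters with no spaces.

Answer: CCCCCCCC

Derivation:
State after each event:
  event#1 t=0ms outcome=F: state=CLOSED
  event#2 t=3ms outcome=S: state=CLOSED
  event#3 t=5ms outcome=F: state=CLOSED
  event#4 t=9ms outcome=F: state=CLOSED
  event#5 t=11ms outcome=S: state=CLOSED
  event#6 t=12ms outcome=F: state=CLOSED
  event#7 t=16ms outcome=F: state=CLOSED
  event#8 t=18ms outcome=S: state=CLOSED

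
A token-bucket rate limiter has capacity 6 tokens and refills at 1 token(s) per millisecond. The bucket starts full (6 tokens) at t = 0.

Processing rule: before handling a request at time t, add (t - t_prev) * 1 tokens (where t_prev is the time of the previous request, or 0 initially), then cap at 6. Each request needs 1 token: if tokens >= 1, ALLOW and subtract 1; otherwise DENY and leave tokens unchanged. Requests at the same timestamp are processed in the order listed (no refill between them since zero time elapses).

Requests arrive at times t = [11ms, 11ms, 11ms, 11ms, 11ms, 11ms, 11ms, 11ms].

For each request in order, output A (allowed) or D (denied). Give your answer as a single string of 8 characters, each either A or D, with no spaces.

Simulating step by step:
  req#1 t=11ms: ALLOW
  req#2 t=11ms: ALLOW
  req#3 t=11ms: ALLOW
  req#4 t=11ms: ALLOW
  req#5 t=11ms: ALLOW
  req#6 t=11ms: ALLOW
  req#7 t=11ms: DENY
  req#8 t=11ms: DENY

Answer: AAAAAADD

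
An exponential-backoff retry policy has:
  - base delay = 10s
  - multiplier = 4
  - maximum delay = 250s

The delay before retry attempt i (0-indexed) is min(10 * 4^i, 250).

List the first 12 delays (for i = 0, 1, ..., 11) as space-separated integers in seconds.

Computing each delay:
  i=0: min(10*4^0, 250) = 10
  i=1: min(10*4^1, 250) = 40
  i=2: min(10*4^2, 250) = 160
  i=3: min(10*4^3, 250) = 250
  i=4: min(10*4^4, 250) = 250
  i=5: min(10*4^5, 250) = 250
  i=6: min(10*4^6, 250) = 250
  i=7: min(10*4^7, 250) = 250
  i=8: min(10*4^8, 250) = 250
  i=9: min(10*4^9, 250) = 250
  i=10: min(10*4^10, 250) = 250
  i=11: min(10*4^11, 250) = 250

Answer: 10 40 160 250 250 250 250 250 250 250 250 250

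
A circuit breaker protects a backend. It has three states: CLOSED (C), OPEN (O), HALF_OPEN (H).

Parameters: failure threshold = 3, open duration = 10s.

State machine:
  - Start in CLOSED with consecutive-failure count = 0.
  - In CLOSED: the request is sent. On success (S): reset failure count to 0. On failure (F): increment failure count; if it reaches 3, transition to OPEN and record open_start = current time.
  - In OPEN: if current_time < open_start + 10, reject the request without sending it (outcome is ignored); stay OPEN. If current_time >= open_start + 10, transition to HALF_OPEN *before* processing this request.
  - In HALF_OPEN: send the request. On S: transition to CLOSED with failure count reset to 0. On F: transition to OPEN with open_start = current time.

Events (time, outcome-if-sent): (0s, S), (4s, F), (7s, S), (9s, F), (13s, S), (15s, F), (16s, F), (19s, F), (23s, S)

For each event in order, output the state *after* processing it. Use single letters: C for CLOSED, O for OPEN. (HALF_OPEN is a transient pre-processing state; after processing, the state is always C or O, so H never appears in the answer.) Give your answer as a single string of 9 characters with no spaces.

Answer: CCCCCCCOO

Derivation:
State after each event:
  event#1 t=0s outcome=S: state=CLOSED
  event#2 t=4s outcome=F: state=CLOSED
  event#3 t=7s outcome=S: state=CLOSED
  event#4 t=9s outcome=F: state=CLOSED
  event#5 t=13s outcome=S: state=CLOSED
  event#6 t=15s outcome=F: state=CLOSED
  event#7 t=16s outcome=F: state=CLOSED
  event#8 t=19s outcome=F: state=OPEN
  event#9 t=23s outcome=S: state=OPEN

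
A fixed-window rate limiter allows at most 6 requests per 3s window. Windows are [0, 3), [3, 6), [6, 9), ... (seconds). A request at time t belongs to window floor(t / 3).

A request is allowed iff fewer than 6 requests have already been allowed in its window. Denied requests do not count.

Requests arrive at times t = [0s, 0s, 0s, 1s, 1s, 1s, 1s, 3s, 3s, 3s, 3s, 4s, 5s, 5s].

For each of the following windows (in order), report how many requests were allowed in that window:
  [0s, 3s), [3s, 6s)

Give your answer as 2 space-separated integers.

Processing requests:
  req#1 t=0s (window 0): ALLOW
  req#2 t=0s (window 0): ALLOW
  req#3 t=0s (window 0): ALLOW
  req#4 t=1s (window 0): ALLOW
  req#5 t=1s (window 0): ALLOW
  req#6 t=1s (window 0): ALLOW
  req#7 t=1s (window 0): DENY
  req#8 t=3s (window 1): ALLOW
  req#9 t=3s (window 1): ALLOW
  req#10 t=3s (window 1): ALLOW
  req#11 t=3s (window 1): ALLOW
  req#12 t=4s (window 1): ALLOW
  req#13 t=5s (window 1): ALLOW
  req#14 t=5s (window 1): DENY

Allowed counts by window: 6 6

Answer: 6 6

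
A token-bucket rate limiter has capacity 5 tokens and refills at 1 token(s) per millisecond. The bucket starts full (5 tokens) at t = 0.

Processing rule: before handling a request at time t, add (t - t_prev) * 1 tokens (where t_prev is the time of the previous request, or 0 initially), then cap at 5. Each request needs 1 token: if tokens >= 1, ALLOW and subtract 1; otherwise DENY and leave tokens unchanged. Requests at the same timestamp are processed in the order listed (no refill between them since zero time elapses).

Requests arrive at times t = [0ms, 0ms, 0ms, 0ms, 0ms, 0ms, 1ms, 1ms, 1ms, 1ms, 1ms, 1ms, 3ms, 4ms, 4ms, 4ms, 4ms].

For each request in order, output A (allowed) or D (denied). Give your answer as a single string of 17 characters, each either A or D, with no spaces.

Answer: AAAAADADDDDDAAADD

Derivation:
Simulating step by step:
  req#1 t=0ms: ALLOW
  req#2 t=0ms: ALLOW
  req#3 t=0ms: ALLOW
  req#4 t=0ms: ALLOW
  req#5 t=0ms: ALLOW
  req#6 t=0ms: DENY
  req#7 t=1ms: ALLOW
  req#8 t=1ms: DENY
  req#9 t=1ms: DENY
  req#10 t=1ms: DENY
  req#11 t=1ms: DENY
  req#12 t=1ms: DENY
  req#13 t=3ms: ALLOW
  req#14 t=4ms: ALLOW
  req#15 t=4ms: ALLOW
  req#16 t=4ms: DENY
  req#17 t=4ms: DENY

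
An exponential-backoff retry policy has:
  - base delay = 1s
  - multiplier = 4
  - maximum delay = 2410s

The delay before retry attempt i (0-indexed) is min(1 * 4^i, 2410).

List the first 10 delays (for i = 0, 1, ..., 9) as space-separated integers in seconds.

Computing each delay:
  i=0: min(1*4^0, 2410) = 1
  i=1: min(1*4^1, 2410) = 4
  i=2: min(1*4^2, 2410) = 16
  i=3: min(1*4^3, 2410) = 64
  i=4: min(1*4^4, 2410) = 256
  i=5: min(1*4^5, 2410) = 1024
  i=6: min(1*4^6, 2410) = 2410
  i=7: min(1*4^7, 2410) = 2410
  i=8: min(1*4^8, 2410) = 2410
  i=9: min(1*4^9, 2410) = 2410

Answer: 1 4 16 64 256 1024 2410 2410 2410 2410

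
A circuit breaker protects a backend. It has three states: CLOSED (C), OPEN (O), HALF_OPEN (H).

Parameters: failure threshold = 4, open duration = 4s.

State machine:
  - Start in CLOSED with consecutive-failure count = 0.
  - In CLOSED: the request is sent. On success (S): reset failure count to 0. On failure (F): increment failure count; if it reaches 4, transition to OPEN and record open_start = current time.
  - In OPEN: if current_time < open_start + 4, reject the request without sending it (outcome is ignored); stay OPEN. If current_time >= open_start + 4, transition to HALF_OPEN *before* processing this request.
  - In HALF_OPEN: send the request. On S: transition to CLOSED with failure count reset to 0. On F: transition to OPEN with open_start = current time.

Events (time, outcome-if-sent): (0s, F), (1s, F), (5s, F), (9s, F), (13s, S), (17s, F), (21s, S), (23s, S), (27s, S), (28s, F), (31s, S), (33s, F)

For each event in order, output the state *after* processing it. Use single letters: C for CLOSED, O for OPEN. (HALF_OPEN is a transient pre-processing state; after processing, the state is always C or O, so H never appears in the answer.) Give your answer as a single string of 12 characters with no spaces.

Answer: CCCOCCCCCCCC

Derivation:
State after each event:
  event#1 t=0s outcome=F: state=CLOSED
  event#2 t=1s outcome=F: state=CLOSED
  event#3 t=5s outcome=F: state=CLOSED
  event#4 t=9s outcome=F: state=OPEN
  event#5 t=13s outcome=S: state=CLOSED
  event#6 t=17s outcome=F: state=CLOSED
  event#7 t=21s outcome=S: state=CLOSED
  event#8 t=23s outcome=S: state=CLOSED
  event#9 t=27s outcome=S: state=CLOSED
  event#10 t=28s outcome=F: state=CLOSED
  event#11 t=31s outcome=S: state=CLOSED
  event#12 t=33s outcome=F: state=CLOSED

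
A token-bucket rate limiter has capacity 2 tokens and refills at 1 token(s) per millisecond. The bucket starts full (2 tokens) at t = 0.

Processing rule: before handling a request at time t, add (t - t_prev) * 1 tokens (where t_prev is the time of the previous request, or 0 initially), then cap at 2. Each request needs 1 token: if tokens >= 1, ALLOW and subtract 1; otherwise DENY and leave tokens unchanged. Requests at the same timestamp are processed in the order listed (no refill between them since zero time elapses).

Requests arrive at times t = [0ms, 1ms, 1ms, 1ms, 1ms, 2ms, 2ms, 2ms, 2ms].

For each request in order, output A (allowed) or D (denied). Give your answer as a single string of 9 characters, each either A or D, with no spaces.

Simulating step by step:
  req#1 t=0ms: ALLOW
  req#2 t=1ms: ALLOW
  req#3 t=1ms: ALLOW
  req#4 t=1ms: DENY
  req#5 t=1ms: DENY
  req#6 t=2ms: ALLOW
  req#7 t=2ms: DENY
  req#8 t=2ms: DENY
  req#9 t=2ms: DENY

Answer: AAADDADDD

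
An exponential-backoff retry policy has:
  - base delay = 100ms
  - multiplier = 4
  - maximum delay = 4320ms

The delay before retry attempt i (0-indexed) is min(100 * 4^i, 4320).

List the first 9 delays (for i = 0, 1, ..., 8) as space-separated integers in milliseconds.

Computing each delay:
  i=0: min(100*4^0, 4320) = 100
  i=1: min(100*4^1, 4320) = 400
  i=2: min(100*4^2, 4320) = 1600
  i=3: min(100*4^3, 4320) = 4320
  i=4: min(100*4^4, 4320) = 4320
  i=5: min(100*4^5, 4320) = 4320
  i=6: min(100*4^6, 4320) = 4320
  i=7: min(100*4^7, 4320) = 4320
  i=8: min(100*4^8, 4320) = 4320

Answer: 100 400 1600 4320 4320 4320 4320 4320 4320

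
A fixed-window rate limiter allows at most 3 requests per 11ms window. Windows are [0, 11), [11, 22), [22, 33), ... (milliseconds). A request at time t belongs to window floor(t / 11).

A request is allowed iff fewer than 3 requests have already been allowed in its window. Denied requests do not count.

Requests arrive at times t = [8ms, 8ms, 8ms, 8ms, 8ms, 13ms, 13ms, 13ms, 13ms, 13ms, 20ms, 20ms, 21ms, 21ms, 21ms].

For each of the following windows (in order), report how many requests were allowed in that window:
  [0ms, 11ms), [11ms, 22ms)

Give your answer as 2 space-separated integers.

Processing requests:
  req#1 t=8ms (window 0): ALLOW
  req#2 t=8ms (window 0): ALLOW
  req#3 t=8ms (window 0): ALLOW
  req#4 t=8ms (window 0): DENY
  req#5 t=8ms (window 0): DENY
  req#6 t=13ms (window 1): ALLOW
  req#7 t=13ms (window 1): ALLOW
  req#8 t=13ms (window 1): ALLOW
  req#9 t=13ms (window 1): DENY
  req#10 t=13ms (window 1): DENY
  req#11 t=20ms (window 1): DENY
  req#12 t=20ms (window 1): DENY
  req#13 t=21ms (window 1): DENY
  req#14 t=21ms (window 1): DENY
  req#15 t=21ms (window 1): DENY

Allowed counts by window: 3 3

Answer: 3 3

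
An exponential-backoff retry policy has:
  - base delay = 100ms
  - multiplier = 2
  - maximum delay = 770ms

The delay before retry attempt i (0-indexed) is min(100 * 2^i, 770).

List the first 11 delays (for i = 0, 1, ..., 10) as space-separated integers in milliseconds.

Answer: 100 200 400 770 770 770 770 770 770 770 770

Derivation:
Computing each delay:
  i=0: min(100*2^0, 770) = 100
  i=1: min(100*2^1, 770) = 200
  i=2: min(100*2^2, 770) = 400
  i=3: min(100*2^3, 770) = 770
  i=4: min(100*2^4, 770) = 770
  i=5: min(100*2^5, 770) = 770
  i=6: min(100*2^6, 770) = 770
  i=7: min(100*2^7, 770) = 770
  i=8: min(100*2^8, 770) = 770
  i=9: min(100*2^9, 770) = 770
  i=10: min(100*2^10, 770) = 770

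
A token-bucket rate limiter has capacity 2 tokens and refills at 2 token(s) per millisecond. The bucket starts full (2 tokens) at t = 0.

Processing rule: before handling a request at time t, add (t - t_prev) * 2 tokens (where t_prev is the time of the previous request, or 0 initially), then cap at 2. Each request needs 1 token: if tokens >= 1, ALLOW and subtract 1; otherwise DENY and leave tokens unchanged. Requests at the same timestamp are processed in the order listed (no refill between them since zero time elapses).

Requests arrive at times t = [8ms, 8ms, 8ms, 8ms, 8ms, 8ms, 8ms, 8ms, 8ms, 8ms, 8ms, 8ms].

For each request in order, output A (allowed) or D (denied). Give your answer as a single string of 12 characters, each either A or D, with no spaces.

Simulating step by step:
  req#1 t=8ms: ALLOW
  req#2 t=8ms: ALLOW
  req#3 t=8ms: DENY
  req#4 t=8ms: DENY
  req#5 t=8ms: DENY
  req#6 t=8ms: DENY
  req#7 t=8ms: DENY
  req#8 t=8ms: DENY
  req#9 t=8ms: DENY
  req#10 t=8ms: DENY
  req#11 t=8ms: DENY
  req#12 t=8ms: DENY

Answer: AADDDDDDDDDD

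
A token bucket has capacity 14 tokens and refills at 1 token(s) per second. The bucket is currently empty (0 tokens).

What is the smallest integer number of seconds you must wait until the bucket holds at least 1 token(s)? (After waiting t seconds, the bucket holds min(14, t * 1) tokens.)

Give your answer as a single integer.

Answer: 1

Derivation:
Need t * 1 >= 1, so t >= 1/1.
Smallest integer t = ceil(1/1) = 1.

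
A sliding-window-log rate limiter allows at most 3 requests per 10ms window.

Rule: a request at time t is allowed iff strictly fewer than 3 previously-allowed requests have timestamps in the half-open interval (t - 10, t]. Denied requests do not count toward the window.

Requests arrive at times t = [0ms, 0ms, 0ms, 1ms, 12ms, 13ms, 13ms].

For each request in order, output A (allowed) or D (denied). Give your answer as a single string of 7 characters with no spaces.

Tracking allowed requests in the window:
  req#1 t=0ms: ALLOW
  req#2 t=0ms: ALLOW
  req#3 t=0ms: ALLOW
  req#4 t=1ms: DENY
  req#5 t=12ms: ALLOW
  req#6 t=13ms: ALLOW
  req#7 t=13ms: ALLOW

Answer: AAADAAA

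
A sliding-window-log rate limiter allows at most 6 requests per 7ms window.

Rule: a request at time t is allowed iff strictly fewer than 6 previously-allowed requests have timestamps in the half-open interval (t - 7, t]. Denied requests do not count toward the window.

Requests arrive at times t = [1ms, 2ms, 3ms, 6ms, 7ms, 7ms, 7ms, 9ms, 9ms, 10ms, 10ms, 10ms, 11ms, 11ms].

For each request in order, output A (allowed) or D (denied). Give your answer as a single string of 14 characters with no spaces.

Answer: AAAAAADAAADDDD

Derivation:
Tracking allowed requests in the window:
  req#1 t=1ms: ALLOW
  req#2 t=2ms: ALLOW
  req#3 t=3ms: ALLOW
  req#4 t=6ms: ALLOW
  req#5 t=7ms: ALLOW
  req#6 t=7ms: ALLOW
  req#7 t=7ms: DENY
  req#8 t=9ms: ALLOW
  req#9 t=9ms: ALLOW
  req#10 t=10ms: ALLOW
  req#11 t=10ms: DENY
  req#12 t=10ms: DENY
  req#13 t=11ms: DENY
  req#14 t=11ms: DENY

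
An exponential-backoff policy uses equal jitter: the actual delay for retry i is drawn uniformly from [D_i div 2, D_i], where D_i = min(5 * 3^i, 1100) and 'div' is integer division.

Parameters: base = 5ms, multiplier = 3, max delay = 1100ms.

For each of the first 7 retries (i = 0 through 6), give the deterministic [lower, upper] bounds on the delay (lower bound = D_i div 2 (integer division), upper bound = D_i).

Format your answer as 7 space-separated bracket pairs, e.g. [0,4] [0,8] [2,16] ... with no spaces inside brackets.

Answer: [2,5] [7,15] [22,45] [67,135] [202,405] [550,1100] [550,1100]

Derivation:
Computing bounds per retry:
  i=0: D_i=min(5*3^0,1100)=5, bounds=[2,5]
  i=1: D_i=min(5*3^1,1100)=15, bounds=[7,15]
  i=2: D_i=min(5*3^2,1100)=45, bounds=[22,45]
  i=3: D_i=min(5*3^3,1100)=135, bounds=[67,135]
  i=4: D_i=min(5*3^4,1100)=405, bounds=[202,405]
  i=5: D_i=min(5*3^5,1100)=1100, bounds=[550,1100]
  i=6: D_i=min(5*3^6,1100)=1100, bounds=[550,1100]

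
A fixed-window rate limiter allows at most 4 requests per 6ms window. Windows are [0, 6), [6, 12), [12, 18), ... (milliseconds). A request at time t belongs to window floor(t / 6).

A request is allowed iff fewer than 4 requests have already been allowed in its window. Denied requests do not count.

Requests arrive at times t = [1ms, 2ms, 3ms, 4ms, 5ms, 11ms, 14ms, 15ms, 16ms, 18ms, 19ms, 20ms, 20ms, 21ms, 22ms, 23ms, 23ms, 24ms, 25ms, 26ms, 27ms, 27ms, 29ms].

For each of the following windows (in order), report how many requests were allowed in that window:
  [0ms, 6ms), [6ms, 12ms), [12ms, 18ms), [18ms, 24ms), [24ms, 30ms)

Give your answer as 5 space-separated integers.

Processing requests:
  req#1 t=1ms (window 0): ALLOW
  req#2 t=2ms (window 0): ALLOW
  req#3 t=3ms (window 0): ALLOW
  req#4 t=4ms (window 0): ALLOW
  req#5 t=5ms (window 0): DENY
  req#6 t=11ms (window 1): ALLOW
  req#7 t=14ms (window 2): ALLOW
  req#8 t=15ms (window 2): ALLOW
  req#9 t=16ms (window 2): ALLOW
  req#10 t=18ms (window 3): ALLOW
  req#11 t=19ms (window 3): ALLOW
  req#12 t=20ms (window 3): ALLOW
  req#13 t=20ms (window 3): ALLOW
  req#14 t=21ms (window 3): DENY
  req#15 t=22ms (window 3): DENY
  req#16 t=23ms (window 3): DENY
  req#17 t=23ms (window 3): DENY
  req#18 t=24ms (window 4): ALLOW
  req#19 t=25ms (window 4): ALLOW
  req#20 t=26ms (window 4): ALLOW
  req#21 t=27ms (window 4): ALLOW
  req#22 t=27ms (window 4): DENY
  req#23 t=29ms (window 4): DENY

Allowed counts by window: 4 1 3 4 4

Answer: 4 1 3 4 4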